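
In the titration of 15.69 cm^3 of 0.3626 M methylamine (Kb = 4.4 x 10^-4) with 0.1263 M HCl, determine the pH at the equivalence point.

5.84

n(CH3NH2) = 0.3626 x 0.01569 = 0.005689 mol; V(HCl) at equivalence = 0.005689/0.1263 = 0.04505 L.
At equivalence the base is fully converted to CH3NH3+; total volume = 0.06074 L, so [CH3NH3+] = 0.005689/0.06074 = 0.09367 M.
Ka(CH3NH3+) = Kw/Kb = 1.0e-14 / 4.4 x 10^-4 = 2.27e-11.
[H^+] = sqrt(Ka x [CH3NH3+]) = sqrt(2.27e-11 x 0.09367) = 1.46e-6 M.
pH = -log(1.46e-6) = 5.84.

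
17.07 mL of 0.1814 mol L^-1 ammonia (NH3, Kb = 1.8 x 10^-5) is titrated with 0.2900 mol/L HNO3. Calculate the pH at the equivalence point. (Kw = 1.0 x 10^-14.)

5.10

n(NH3) = 0.1814 x 0.01707 = 0.003096 mol; V(HNO3) at equivalence = 0.003096/0.2900 = 0.01068 L.
At equivalence the base is fully converted to NH4+; total volume = 0.02775 L, so [NH4+] = 0.003096/0.02775 = 0.1116 M.
Ka(NH4+) = Kw/Kb = 1.0e-14 / 1.8 x 10^-5 = 5.56e-10.
[H^+] = sqrt(Ka x [NH4+]) = sqrt(5.56e-10 x 0.1116) = 7.87e-6 M.
pH = -log(7.87e-6) = 5.10.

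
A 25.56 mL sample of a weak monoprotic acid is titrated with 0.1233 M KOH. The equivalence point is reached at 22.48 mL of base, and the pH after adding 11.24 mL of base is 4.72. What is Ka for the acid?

11.24 mL is half of the equivalence volume, so this is the half-equivalence point where [HA] = [A^-].
At half-equivalence pH = pKa, so pKa = 4.72.
Ka = 10^(-4.72) = 1.9 x 10^-5.

1.9 x 10^-5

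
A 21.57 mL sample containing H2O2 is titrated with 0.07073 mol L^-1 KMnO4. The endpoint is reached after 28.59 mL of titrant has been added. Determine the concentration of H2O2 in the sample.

0.234 M

n(KMnO4) = 0.07073 x 0.02859 = 0.002022 mol.
From the balanced equation, 2 mol KMnO4 reacts with 5 mol H2O2, so n(H2O2) = 0.002022 x 5/2 = 0.005055 mol.
[H2O2] = 0.005055 / 0.02157 L = 0.234 M.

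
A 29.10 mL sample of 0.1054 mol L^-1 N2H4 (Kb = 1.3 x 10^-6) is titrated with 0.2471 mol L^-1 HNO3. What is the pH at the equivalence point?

4.62

n(N2H4) = 0.1054 x 0.02910 = 0.003067 mol; V(HNO3) at equivalence = 0.003067/0.2471 = 0.01241 L.
At equivalence the base is fully converted to N2H5+; total volume = 0.04151 L, so [N2H5+] = 0.003067/0.04151 = 0.07388 M.
Ka(N2H5+) = Kw/Kb = 1.0e-14 / 1.3 x 10^-6 = 7.69e-9.
[H^+] = sqrt(Ka x [N2H5+]) = sqrt(7.69e-9 x 0.07388) = 2.38e-5 M.
pH = -log(2.38e-5) = 4.62.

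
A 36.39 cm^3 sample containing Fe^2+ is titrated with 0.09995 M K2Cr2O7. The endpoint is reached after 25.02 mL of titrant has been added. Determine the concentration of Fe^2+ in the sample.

0.412 M

n(K2Cr2O7) = 0.09995 x 0.02502 = 0.002501 mol.
From the balanced equation, 1 mol K2Cr2O7 reacts with 6 mol Fe^2+, so n(Fe^2+) = 0.002501 x 6/1 = 0.01500 mol.
[Fe^2+] = 0.01500 / 0.03639 L = 0.412 M.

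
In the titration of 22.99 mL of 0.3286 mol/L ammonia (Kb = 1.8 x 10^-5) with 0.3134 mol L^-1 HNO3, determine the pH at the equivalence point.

n(NH3) = 0.3286 x 0.02299 = 0.007555 mol; V(HNO3) at equivalence = 0.007555/0.3134 = 0.02411 L.
At equivalence the base is fully converted to NH4+; total volume = 0.04710 L, so [NH4+] = 0.007555/0.04710 = 0.1604 M.
Ka(NH4+) = Kw/Kb = 1.0e-14 / 1.8 x 10^-5 = 5.56e-10.
[H^+] = sqrt(Ka x [NH4+]) = sqrt(5.56e-10 x 0.1604) = 9.44e-6 M.
pH = -log(9.44e-6) = 5.03.

5.03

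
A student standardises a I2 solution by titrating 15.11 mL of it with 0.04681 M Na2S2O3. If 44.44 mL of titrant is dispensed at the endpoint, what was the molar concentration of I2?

0.0688 M

n(Na2S2O3) = 0.04681 x 0.04444 = 0.002080 mol.
From the balanced equation, 2 mol Na2S2O3 reacts with 1 mol I2, so n(I2) = 0.002080 x 1/2 = 0.001040 mol.
[I2] = 0.001040 / 0.01511 L = 0.0688 M.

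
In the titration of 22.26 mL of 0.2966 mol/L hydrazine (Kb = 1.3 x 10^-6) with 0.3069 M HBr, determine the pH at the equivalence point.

4.47

n(N2H4) = 0.2966 x 0.02226 = 0.006602 mol; V(HBr) at equivalence = 0.006602/0.3069 = 0.02151 L.
At equivalence the base is fully converted to N2H5+; total volume = 0.04377 L, so [N2H5+] = 0.006602/0.04377 = 0.1508 M.
Ka(N2H5+) = Kw/Kb = 1.0e-14 / 1.3 x 10^-6 = 7.69e-9.
[H^+] = sqrt(Ka x [N2H5+]) = sqrt(7.69e-9 x 0.1508) = 3.41e-5 M.
pH = -log(3.41e-5) = 4.47.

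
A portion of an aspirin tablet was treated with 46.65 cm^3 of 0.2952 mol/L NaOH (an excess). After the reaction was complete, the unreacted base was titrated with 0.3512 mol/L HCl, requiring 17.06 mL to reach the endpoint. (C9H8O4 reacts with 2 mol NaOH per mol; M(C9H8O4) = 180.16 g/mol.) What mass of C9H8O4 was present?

0.701 g

Total n(NaOH) added = 0.2952 x 0.04665 = 0.01377 mol.
n(HCl) used = 0.3512 x 0.01706 = 0.005991 mol, which equals the excess n(NaOH).
So n(NaOH) consumed by the sample = 0.01377 - 0.005991 = 0.007780 mol.
n(C9H8O4) = 0.007780 / 2 = 0.003890 mol.
mass = 0.003890 mol x 180.16 g/mol = 0.701 g.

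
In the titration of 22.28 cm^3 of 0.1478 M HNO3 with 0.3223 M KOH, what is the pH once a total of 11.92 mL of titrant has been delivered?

12.21

n(acid) = 0.1478 x 0.02228 = 0.003293 mol; n(KOH) added = 0.3223 x 0.01192 = 0.003842 mol.
Base is in excess by 0.003842 - 0.003293 = 0.0005488 mol in a total volume of 0.03420 L.
[OH^-] = 0.0005488/0.03420 = 0.01605 M, so pOH = 1.79 and pH = 14.00 - 1.79 = 12.21.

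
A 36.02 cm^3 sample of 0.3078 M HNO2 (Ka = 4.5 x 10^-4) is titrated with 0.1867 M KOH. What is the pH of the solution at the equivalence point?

n(HNO2) = 0.3078 x 0.03602 = 0.01109 mol; V(KOH) at equivalence = 0.01109/0.1867 = 0.05938 L.
At equivalence all the acid is converted to NO2-; total volume = 0.03602 + 0.05938 = 0.09540 L, so [NO2-] = 0.01109/0.09540 = 0.1162 M.
Kb = Kw/Ka = 1.0e-14 / 4.5 x 10^-4 = 2.22e-11.
[OH^-] = sqrt(Kb x [NO2-]) = sqrt(2.22e-11 x 0.1162) = 1.61e-6 M.
pOH = 5.79, so pH = 14.00 - 5.79 = 8.21.

8.21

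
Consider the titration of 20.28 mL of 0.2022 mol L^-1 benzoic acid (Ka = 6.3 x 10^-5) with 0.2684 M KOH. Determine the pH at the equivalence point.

n(C6H5COOH) = 0.2022 x 0.02028 = 0.004101 mol; V(KOH) at equivalence = 0.004101/0.2684 = 0.01528 L.
At equivalence all the acid is converted to C6H5COO-; total volume = 0.02028 + 0.01528 = 0.03556 L, so [C6H5COO-] = 0.004101/0.03556 = 0.1153 M.
Kb = Kw/Ka = 1.0e-14 / 6.3 x 10^-5 = 1.59e-10.
[OH^-] = sqrt(Kb x [C6H5COO-]) = sqrt(1.59e-10 x 0.1153) = 4.28e-6 M.
pOH = 5.37, so pH = 14.00 - 5.37 = 8.63.

8.63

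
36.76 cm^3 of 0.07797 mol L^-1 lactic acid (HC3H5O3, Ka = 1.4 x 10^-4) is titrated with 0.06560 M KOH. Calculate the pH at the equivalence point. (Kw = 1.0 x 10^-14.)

8.20

n(HC3H5O3) = 0.07797 x 0.03676 = 0.002866 mol; V(KOH) at equivalence = 0.002866/0.06560 = 0.04369 L.
At equivalence all the acid is converted to C3H5O3-; total volume = 0.03676 + 0.04369 = 0.08045 L, so [C3H5O3-] = 0.002866/0.08045 = 0.03563 M.
Kb = Kw/Ka = 1.0e-14 / 1.4 x 10^-4 = 7.14e-11.
[OH^-] = sqrt(Kb x [C3H5O3-]) = sqrt(7.14e-11 x 0.03563) = 1.60e-6 M.
pOH = 5.80, so pH = 14.00 - 5.80 = 8.20.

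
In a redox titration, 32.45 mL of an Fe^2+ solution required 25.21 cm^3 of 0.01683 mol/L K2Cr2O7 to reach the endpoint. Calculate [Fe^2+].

0.0785 M

n(K2Cr2O7) = 0.01683 x 0.02521 = 0.0004243 mol.
From the balanced equation, 1 mol K2Cr2O7 reacts with 6 mol Fe^2+, so n(Fe^2+) = 0.0004243 x 6/1 = 0.002546 mol.
[Fe^2+] = 0.002546 / 0.03245 L = 0.0785 M.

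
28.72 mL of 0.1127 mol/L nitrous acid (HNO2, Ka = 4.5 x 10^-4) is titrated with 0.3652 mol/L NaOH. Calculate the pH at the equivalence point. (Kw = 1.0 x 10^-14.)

8.14

n(HNO2) = 0.1127 x 0.02872 = 0.003237 mol; V(NaOH) at equivalence = 0.003237/0.3652 = 0.008863 L.
At equivalence all the acid is converted to NO2-; total volume = 0.02872 + 0.008863 = 0.03758 L, so [NO2-] = 0.003237/0.03758 = 0.08612 M.
Kb = Kw/Ka = 1.0e-14 / 4.5 x 10^-4 = 2.22e-11.
[OH^-] = sqrt(Kb x [NO2-]) = sqrt(2.22e-11 x 0.08612) = 1.38e-6 M.
pOH = 5.86, so pH = 14.00 - 5.86 = 8.14.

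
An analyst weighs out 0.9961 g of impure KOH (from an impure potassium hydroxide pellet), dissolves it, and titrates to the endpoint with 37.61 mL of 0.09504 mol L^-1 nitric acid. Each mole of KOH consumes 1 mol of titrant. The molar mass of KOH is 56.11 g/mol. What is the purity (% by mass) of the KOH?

20.1%

n(HNO3) = 0.09504 x 0.03761 = 0.003574 mol.
n(KOH) = 0.003574 / 1 = 0.003574 mol.
mass of KOH = 0.003574 x 56.11 = 0.2006 g.
% purity = 0.2006 / 0.9961 x 100 = 20.1%.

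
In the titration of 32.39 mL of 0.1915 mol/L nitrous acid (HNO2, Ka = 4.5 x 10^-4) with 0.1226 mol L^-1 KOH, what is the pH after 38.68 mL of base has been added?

Initial n(HNO2) = 0.1915 x 0.03239 = 0.006203 mol.
n(KOH) added = 0.1226 x 0.03868 = 0.004742 mol, converting that many moles of HNO2 to NO2-.
Remaining n(HNO2) = 0.001461 mol; n(NO2-) = 0.004742 mol.
By Henderson-Hasselbalch, pH = pKa + log([A^-]/[HA]) = 3.35 + log(0.004742/0.001461) = 3.35 + (+0.51) = 3.86.

3.86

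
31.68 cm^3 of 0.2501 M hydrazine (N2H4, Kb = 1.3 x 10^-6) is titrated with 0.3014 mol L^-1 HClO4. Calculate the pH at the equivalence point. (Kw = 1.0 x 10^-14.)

4.49

n(N2H4) = 0.2501 x 0.03168 = 0.007923 mol; V(HClO4) at equivalence = 0.007923/0.3014 = 0.02629 L.
At equivalence the base is fully converted to N2H5+; total volume = 0.05797 L, so [N2H5+] = 0.007923/0.05797 = 0.1367 M.
Ka(N2H5+) = Kw/Kb = 1.0e-14 / 1.3 x 10^-6 = 7.69e-9.
[H^+] = sqrt(Ka x [N2H5+]) = sqrt(7.69e-9 x 0.1367) = 3.24e-5 M.
pH = -log(3.24e-5) = 4.49.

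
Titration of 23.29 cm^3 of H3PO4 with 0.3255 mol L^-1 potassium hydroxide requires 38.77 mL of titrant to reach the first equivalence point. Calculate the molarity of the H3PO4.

n(KOH) = 0.3255 x 0.03877 = 0.01262 mol.
At the first equivalence point, 1 mol OH^- react per mol H3PO4, so n(H3PO4) = 0.01262 / 1 = 0.01262 mol.
[H3PO4] = 0.01262 / 0.02329 L = 0.542 M.

0.542 M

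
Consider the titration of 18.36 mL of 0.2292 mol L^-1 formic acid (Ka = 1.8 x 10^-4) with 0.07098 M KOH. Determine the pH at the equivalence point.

8.24

n(HCOOH) = 0.2292 x 0.01836 = 0.004208 mol; V(KOH) at equivalence = 0.004208/0.07098 = 0.05929 L.
At equivalence all the acid is converted to HCOO-; total volume = 0.01836 + 0.05929 = 0.07765 L, so [HCOO-] = 0.004208/0.07765 = 0.05420 M.
Kb = Kw/Ka = 1.0e-14 / 1.8 x 10^-4 = 5.56e-11.
[OH^-] = sqrt(Kb x [HCOO-]) = sqrt(5.56e-11 x 0.05420) = 1.74e-6 M.
pOH = 5.76, so pH = 14.00 - 5.76 = 8.24.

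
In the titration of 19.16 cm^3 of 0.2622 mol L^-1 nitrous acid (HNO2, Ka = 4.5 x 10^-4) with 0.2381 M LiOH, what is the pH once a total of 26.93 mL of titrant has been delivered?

n(acid) = 0.2622 x 0.01916 = 0.005024 mol; n(LiOH) added = 0.2381 x 0.02693 = 0.006412 mol.
Base is in excess by 0.006412 - 0.005024 = 0.001388 mol in a total volume of 0.04609 L.
[OH^-] = 0.001388/0.04609 = 0.03012 M, so pOH = 1.52 and pH = 14.00 - 1.52 = 12.48.

12.48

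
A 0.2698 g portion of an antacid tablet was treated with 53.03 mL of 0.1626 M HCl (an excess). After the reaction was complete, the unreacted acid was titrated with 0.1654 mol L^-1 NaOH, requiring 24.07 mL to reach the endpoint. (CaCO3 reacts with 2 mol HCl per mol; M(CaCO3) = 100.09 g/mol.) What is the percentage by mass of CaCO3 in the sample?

Total n(HCl) added = 0.1626 x 0.05303 = 0.008623 mol.
n(NaOH) used = 0.1654 x 0.02407 = 0.003981 mol, which equals the excess n(HCl).
So n(HCl) consumed by the sample = 0.008623 - 0.003981 = 0.004641 mol.
n(CaCO3) = 0.004641 / 2 = 0.002321 mol.
mass CaCO3 = 0.002321 x 100.09 = 0.2323 g, so %CaCO3 = 0.2323/0.2698 x 100 = 86.1%.

86.1%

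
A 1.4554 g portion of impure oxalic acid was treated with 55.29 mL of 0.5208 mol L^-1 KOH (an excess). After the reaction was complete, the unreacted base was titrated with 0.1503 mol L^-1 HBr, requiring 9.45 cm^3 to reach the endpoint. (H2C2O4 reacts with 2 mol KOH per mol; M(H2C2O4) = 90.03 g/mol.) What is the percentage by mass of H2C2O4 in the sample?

84.7%

Total n(KOH) added = 0.5208 x 0.05529 = 0.02880 mol.
n(HBr) used = 0.1503 x 0.009450 = 0.001420 mol, which equals the excess n(KOH).
So n(KOH) consumed by the sample = 0.02880 - 0.001420 = 0.02737 mol.
n(H2C2O4) = 0.02737 / 2 = 0.01369 mol.
mass H2C2O4 = 0.01369 x 90.03 = 1.232 g, so %H2C2O4 = 1.232/1.4554 x 100 = 84.7%.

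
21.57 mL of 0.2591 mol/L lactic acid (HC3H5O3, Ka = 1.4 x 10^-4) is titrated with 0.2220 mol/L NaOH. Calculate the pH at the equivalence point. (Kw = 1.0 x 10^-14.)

8.47

n(HC3H5O3) = 0.2591 x 0.02157 = 0.005589 mol; V(NaOH) at equivalence = 0.005589/0.2220 = 0.02517 L.
At equivalence all the acid is converted to C3H5O3-; total volume = 0.02157 + 0.02517 = 0.04674 L, so [C3H5O3-] = 0.005589/0.04674 = 0.1196 M.
Kb = Kw/Ka = 1.0e-14 / 1.4 x 10^-4 = 7.14e-11.
[OH^-] = sqrt(Kb x [C3H5O3-]) = sqrt(7.14e-11 x 0.1196) = 2.92e-6 M.
pOH = 5.53, so pH = 14.00 - 5.53 = 8.47.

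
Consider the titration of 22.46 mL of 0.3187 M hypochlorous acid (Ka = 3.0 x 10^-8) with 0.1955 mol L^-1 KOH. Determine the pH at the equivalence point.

n(HClO) = 0.3187 x 0.02246 = 0.007158 mol; V(KOH) at equivalence = 0.007158/0.1955 = 0.03661 L.
At equivalence all the acid is converted to ClO-; total volume = 0.02246 + 0.03661 = 0.05907 L, so [ClO-] = 0.007158/0.05907 = 0.1212 M.
Kb = Kw/Ka = 1.0e-14 / 3.0 x 10^-8 = 3.33e-7.
[OH^-] = sqrt(Kb x [ClO-]) = sqrt(3.33e-7 x 0.1212) = 0.000201 M.
pOH = 3.70, so pH = 14.00 - 3.70 = 10.30.

10.30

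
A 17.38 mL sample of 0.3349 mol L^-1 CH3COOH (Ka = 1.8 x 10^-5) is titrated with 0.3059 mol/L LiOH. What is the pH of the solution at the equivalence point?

n(CH3COOH) = 0.3349 x 0.01738 = 0.005821 mol; V(LiOH) at equivalence = 0.005821/0.3059 = 0.01903 L.
At equivalence all the acid is converted to CH3COO-; total volume = 0.01738 + 0.01903 = 0.03641 L, so [CH3COO-] = 0.005821/0.03641 = 0.1599 M.
Kb = Kw/Ka = 1.0e-14 / 1.8 x 10^-5 = 5.56e-10.
[OH^-] = sqrt(Kb x [CH3COO-]) = sqrt(5.56e-10 x 0.1599) = 9.42e-6 M.
pOH = 5.03, so pH = 14.00 - 5.03 = 8.97.

8.97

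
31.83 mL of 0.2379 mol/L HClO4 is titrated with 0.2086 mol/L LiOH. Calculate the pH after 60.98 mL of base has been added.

12.74

n(acid) = 0.2379 x 0.03183 = 0.007572 mol; n(LiOH) added = 0.2086 x 0.06098 = 0.01272 mol.
Base is in excess by 0.01272 - 0.007572 = 0.005148 mol in a total volume of 0.09281 L.
[OH^-] = 0.005148/0.09281 = 0.05547 M, so pOH = 1.26 and pH = 14.00 - 1.26 = 12.74.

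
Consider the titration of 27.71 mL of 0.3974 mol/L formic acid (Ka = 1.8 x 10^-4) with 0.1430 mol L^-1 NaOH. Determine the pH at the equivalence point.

8.38

n(HCOOH) = 0.3974 x 0.02771 = 0.01101 mol; V(NaOH) at equivalence = 0.01101/0.1430 = 0.07701 L.
At equivalence all the acid is converted to HCOO-; total volume = 0.02771 + 0.07701 = 0.1047 L, so [HCOO-] = 0.01101/0.1047 = 0.1052 M.
Kb = Kw/Ka = 1.0e-14 / 1.8 x 10^-4 = 5.56e-11.
[OH^-] = sqrt(Kb x [HCOO-]) = sqrt(5.56e-11 x 0.1052) = 2.42e-6 M.
pOH = 5.62, so pH = 14.00 - 5.62 = 8.38.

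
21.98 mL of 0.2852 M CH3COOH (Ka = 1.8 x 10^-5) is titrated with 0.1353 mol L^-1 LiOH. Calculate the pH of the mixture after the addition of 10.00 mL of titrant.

Initial n(CH3COOH) = 0.2852 x 0.02198 = 0.006269 mol.
n(LiOH) added = 0.1353 x 0.01000 = 0.001353 mol, converting that many moles of CH3COOH to CH3COO-.
Remaining n(CH3COOH) = 0.004916 mol; n(CH3COO-) = 0.001353 mol.
By Henderson-Hasselbalch, pH = pKa + log([A^-]/[HA]) = 4.74 + log(0.001353/0.004916) = 4.74 + (-0.56) = 4.18.

4.18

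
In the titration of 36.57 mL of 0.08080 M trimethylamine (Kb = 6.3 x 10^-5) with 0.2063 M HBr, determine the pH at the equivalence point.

n((CH3)3N) = 0.08080 x 0.03657 = 0.002955 mol; V(HBr) at equivalence = 0.002955/0.2063 = 0.01432 L.
At equivalence the base is fully converted to (CH3)3NH+; total volume = 0.05089 L, so [(CH3)3NH+] = 0.002955/0.05089 = 0.05806 M.
Ka((CH3)3NH+) = Kw/Kb = 1.0e-14 / 6.3 x 10^-5 = 1.59e-10.
[H^+] = sqrt(Ka x [(CH3)3NH+]) = sqrt(1.59e-10 x 0.05806) = 3.04e-6 M.
pH = -log(3.04e-6) = 5.52.

5.52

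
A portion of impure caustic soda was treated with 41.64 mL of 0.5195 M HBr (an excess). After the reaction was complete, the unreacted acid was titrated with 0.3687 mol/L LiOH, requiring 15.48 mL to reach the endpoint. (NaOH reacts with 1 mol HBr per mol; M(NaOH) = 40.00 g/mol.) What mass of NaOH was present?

0.637 g

Total n(HBr) added = 0.5195 x 0.04164 = 0.02163 mol.
n(LiOH) used = 0.3687 x 0.01548 = 0.005707 mol, which equals the excess n(HBr).
So n(HBr) consumed by the sample = 0.02163 - 0.005707 = 0.01592 mol.
n(NaOH) = 0.01592 / 1 = 0.01592 mol.
mass = 0.01592 mol x 40.00 g/mol = 0.637 g.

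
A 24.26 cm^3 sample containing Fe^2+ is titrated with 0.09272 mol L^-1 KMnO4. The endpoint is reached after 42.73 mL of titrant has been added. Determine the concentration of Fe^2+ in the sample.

0.817 M

n(KMnO4) = 0.09272 x 0.04273 = 0.003962 mol.
From the balanced equation, 1 mol KMnO4 reacts with 5 mol Fe^2+, so n(Fe^2+) = 0.003962 x 5/1 = 0.01981 mol.
[Fe^2+] = 0.01981 / 0.02426 L = 0.817 M.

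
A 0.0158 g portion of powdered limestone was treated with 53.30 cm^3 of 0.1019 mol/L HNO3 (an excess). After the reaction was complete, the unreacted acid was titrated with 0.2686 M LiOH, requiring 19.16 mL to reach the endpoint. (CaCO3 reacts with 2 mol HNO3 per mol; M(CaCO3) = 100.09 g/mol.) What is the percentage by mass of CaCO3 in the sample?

90.2%

Total n(HNO3) added = 0.1019 x 0.05330 = 0.005431 mol.
n(LiOH) used = 0.2686 x 0.01916 = 0.005146 mol, which equals the excess n(HNO3).
So n(HNO3) consumed by the sample = 0.005431 - 0.005146 = 0.0002849 mol.
n(CaCO3) = 0.0002849 / 2 = 0.0001424 mol.
mass CaCO3 = 0.0001424 x 100.09 = 0.01426 g, so %CaCO3 = 0.01426/0.0158 x 100 = 90.2%.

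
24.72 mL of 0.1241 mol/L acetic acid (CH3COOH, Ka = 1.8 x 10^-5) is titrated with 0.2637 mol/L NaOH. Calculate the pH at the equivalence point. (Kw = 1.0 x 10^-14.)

n(CH3COOH) = 0.1241 x 0.02472 = 0.003068 mol; V(NaOH) at equivalence = 0.003068/0.2637 = 0.01163 L.
At equivalence all the acid is converted to CH3COO-; total volume = 0.02472 + 0.01163 = 0.03635 L, so [CH3COO-] = 0.003068/0.03635 = 0.08439 M.
Kb = Kw/Ka = 1.0e-14 / 1.8 x 10^-5 = 5.56e-10.
[OH^-] = sqrt(Kb x [CH3COO-]) = sqrt(5.56e-10 x 0.08439) = 6.85e-6 M.
pOH = 5.16, so pH = 14.00 - 5.16 = 8.84.

8.84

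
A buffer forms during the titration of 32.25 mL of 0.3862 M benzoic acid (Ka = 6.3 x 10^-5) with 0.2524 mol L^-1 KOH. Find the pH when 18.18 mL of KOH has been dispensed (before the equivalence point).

Initial n(C6H5COOH) = 0.3862 x 0.03225 = 0.01245 mol.
n(KOH) added = 0.2524 x 0.01818 = 0.004589 mol, converting that many moles of C6H5COOH to C6H5COO-.
Remaining n(C6H5COOH) = 0.007866 mol; n(C6H5COO-) = 0.004589 mol.
By Henderson-Hasselbalch, pH = pKa + log([A^-]/[HA]) = 4.20 + log(0.004589/0.007866) = 4.20 + (-0.23) = 3.97.

3.97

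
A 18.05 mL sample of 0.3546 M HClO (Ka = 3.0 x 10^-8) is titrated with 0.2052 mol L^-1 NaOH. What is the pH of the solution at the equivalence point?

n(HClO) = 0.3546 x 0.01805 = 0.006401 mol; V(NaOH) at equivalence = 0.006401/0.2052 = 0.03119 L.
At equivalence all the acid is converted to ClO-; total volume = 0.01805 + 0.03119 = 0.04924 L, so [ClO-] = 0.006401/0.04924 = 0.1300 M.
Kb = Kw/Ka = 1.0e-14 / 3.0 x 10^-8 = 3.33e-7.
[OH^-] = sqrt(Kb x [ClO-]) = sqrt(3.33e-7 x 0.1300) = 0.000208 M.
pOH = 3.68, so pH = 14.00 - 3.68 = 10.32.

10.32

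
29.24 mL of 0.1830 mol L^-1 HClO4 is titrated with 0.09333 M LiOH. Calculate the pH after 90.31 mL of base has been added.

12.41

n(acid) = 0.1830 x 0.02924 = 0.005351 mol; n(LiOH) added = 0.09333 x 0.09031 = 0.008429 mol.
Base is in excess by 0.008429 - 0.005351 = 0.003078 mol in a total volume of 0.1196 L.
[OH^-] = 0.003078/0.1196 = 0.02574 M, so pOH = 1.59 and pH = 14.00 - 1.59 = 12.41.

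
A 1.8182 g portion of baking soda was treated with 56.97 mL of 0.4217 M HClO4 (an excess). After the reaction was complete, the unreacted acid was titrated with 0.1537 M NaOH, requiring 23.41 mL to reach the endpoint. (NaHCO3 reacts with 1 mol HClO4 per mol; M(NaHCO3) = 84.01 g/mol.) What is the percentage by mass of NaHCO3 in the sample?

Total n(HClO4) added = 0.4217 x 0.05697 = 0.02402 mol.
n(NaOH) used = 0.1537 x 0.02341 = 0.003598 mol, which equals the excess n(HClO4).
So n(HClO4) consumed by the sample = 0.02402 - 0.003598 = 0.02043 mol.
n(NaHCO3) = 0.02043 / 1 = 0.02043 mol.
mass NaHCO3 = 0.02043 x 84.01 = 1.716 g, so %NaHCO3 = 1.716/1.8182 x 100 = 94.4%.

94.4%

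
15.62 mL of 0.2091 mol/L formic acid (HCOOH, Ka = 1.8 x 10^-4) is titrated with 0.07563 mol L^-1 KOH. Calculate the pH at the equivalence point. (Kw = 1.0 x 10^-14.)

8.24

n(HCOOH) = 0.2091 x 0.01562 = 0.003266 mol; V(KOH) at equivalence = 0.003266/0.07563 = 0.04319 L.
At equivalence all the acid is converted to HCOO-; total volume = 0.01562 + 0.04319 = 0.05881 L, so [HCOO-] = 0.003266/0.05881 = 0.05554 M.
Kb = Kw/Ka = 1.0e-14 / 1.8 x 10^-4 = 5.56e-11.
[OH^-] = sqrt(Kb x [HCOO-]) = sqrt(5.56e-11 x 0.05554) = 1.76e-6 M.
pOH = 5.76, so pH = 14.00 - 5.76 = 8.24.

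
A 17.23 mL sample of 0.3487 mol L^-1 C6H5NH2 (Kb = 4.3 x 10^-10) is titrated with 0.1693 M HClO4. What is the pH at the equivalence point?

2.79

n(C6H5NH2) = 0.3487 x 0.01723 = 0.006008 mol; V(HClO4) at equivalence = 0.006008/0.1693 = 0.03549 L.
At equivalence the base is fully converted to C6H5NH3+; total volume = 0.05272 L, so [C6H5NH3+] = 0.006008/0.05272 = 0.1140 M.
Ka(C6H5NH3+) = Kw/Kb = 1.0e-14 / 4.3 x 10^-10 = 2.33e-5.
[H^+] = sqrt(Ka x [C6H5NH3+]) = sqrt(2.33e-5 x 0.1140) = 0.00163 M.
pH = -log(0.00163) = 2.79.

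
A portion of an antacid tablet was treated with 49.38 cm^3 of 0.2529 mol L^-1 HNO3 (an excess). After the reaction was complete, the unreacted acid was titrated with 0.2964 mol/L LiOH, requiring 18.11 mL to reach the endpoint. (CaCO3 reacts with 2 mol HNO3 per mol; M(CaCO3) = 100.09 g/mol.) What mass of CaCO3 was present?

Total n(HNO3) added = 0.2529 x 0.04938 = 0.01249 mol.
n(LiOH) used = 0.2964 x 0.01811 = 0.005368 mol, which equals the excess n(HNO3).
So n(HNO3) consumed by the sample = 0.01249 - 0.005368 = 0.007120 mol.
n(CaCO3) = 0.007120 / 2 = 0.003560 mol.
mass = 0.003560 mol x 100.09 g/mol = 0.356 g.

0.356 g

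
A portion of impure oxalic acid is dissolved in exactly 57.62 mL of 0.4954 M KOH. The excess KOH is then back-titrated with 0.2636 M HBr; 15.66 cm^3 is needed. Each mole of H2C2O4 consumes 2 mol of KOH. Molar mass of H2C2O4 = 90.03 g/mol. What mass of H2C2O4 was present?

Total n(KOH) added = 0.4954 x 0.05762 = 0.02854 mol.
n(HBr) used = 0.2636 x 0.01566 = 0.004128 mol, which equals the excess n(KOH).
So n(KOH) consumed by the sample = 0.02854 - 0.004128 = 0.02442 mol.
n(H2C2O4) = 0.02442 / 2 = 0.01221 mol.
mass = 0.01221 mol x 90.03 g/mol = 1.10 g.

1.10 g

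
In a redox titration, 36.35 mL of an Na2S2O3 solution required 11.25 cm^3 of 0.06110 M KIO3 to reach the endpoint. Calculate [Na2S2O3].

n(KIO3) = 0.06110 x 0.01125 = 0.0006874 mol.
From the balanced equation, 1 mol KIO3 reacts with 6 mol Na2S2O3, so n(Na2S2O3) = 0.0006874 x 6/1 = 0.004124 mol.
[Na2S2O3] = 0.004124 / 0.03635 L = 0.113 M.

0.113 M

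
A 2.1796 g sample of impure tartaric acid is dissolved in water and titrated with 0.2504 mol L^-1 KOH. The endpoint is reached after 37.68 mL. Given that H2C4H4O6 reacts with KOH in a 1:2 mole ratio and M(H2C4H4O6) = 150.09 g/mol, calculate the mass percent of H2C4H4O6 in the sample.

32.5%

n(KOH) = 0.2504 x 0.03768 = 0.009435 mol.
n(H2C4H4O6) = 0.009435 / 2 = 0.004718 mol.
mass of H2C4H4O6 = 0.004718 x 150.09 = 0.7081 g.
% purity = 0.7081 / 2.1796 x 100 = 32.5%.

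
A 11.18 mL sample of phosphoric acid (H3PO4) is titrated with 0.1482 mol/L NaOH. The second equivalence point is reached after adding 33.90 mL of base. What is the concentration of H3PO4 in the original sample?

n(NaOH) = 0.1482 x 0.03390 = 0.005024 mol.
At the second equivalence point, 2 mol OH^- react per mol H3PO4, so n(H3PO4) = 0.005024 / 2 = 0.002512 mol.
[H3PO4] = 0.002512 / 0.01118 L = 0.225 M.

0.225 M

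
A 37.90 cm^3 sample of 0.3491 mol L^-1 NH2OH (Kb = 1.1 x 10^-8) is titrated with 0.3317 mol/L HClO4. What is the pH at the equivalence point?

n(NH2OH) = 0.3491 x 0.03790 = 0.01323 mol; V(HClO4) at equivalence = 0.01323/0.3317 = 0.03989 L.
At equivalence the base is fully converted to NH3OH+; total volume = 0.07779 L, so [NH3OH+] = 0.01323/0.07779 = 0.1701 M.
Ka(NH3OH+) = Kw/Kb = 1.0e-14 / 1.1 x 10^-8 = 9.09e-7.
[H^+] = sqrt(Ka x [NH3OH+]) = sqrt(9.09e-7 x 0.1701) = 0.000393 M.
pH = -log(0.000393) = 3.41.

3.41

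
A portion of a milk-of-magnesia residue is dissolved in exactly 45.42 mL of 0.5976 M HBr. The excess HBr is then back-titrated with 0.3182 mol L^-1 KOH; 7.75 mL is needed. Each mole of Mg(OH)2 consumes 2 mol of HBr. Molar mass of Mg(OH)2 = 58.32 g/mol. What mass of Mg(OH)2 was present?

0.720 g

Total n(HBr) added = 0.5976 x 0.04542 = 0.02714 mol.
n(KOH) used = 0.3182 x 0.007750 = 0.002466 mol, which equals the excess n(HBr).
So n(HBr) consumed by the sample = 0.02714 - 0.002466 = 0.02468 mol.
n(Mg(OH)2) = 0.02468 / 2 = 0.01234 mol.
mass = 0.01234 mol x 58.32 g/mol = 0.720 g.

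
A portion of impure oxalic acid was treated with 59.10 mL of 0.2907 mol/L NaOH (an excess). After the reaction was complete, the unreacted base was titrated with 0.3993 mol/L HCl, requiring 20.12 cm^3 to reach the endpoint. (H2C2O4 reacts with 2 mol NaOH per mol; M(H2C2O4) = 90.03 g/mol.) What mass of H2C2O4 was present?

Total n(NaOH) added = 0.2907 x 0.05910 = 0.01718 mol.
n(HCl) used = 0.3993 x 0.02012 = 0.008034 mol, which equals the excess n(NaOH).
So n(NaOH) consumed by the sample = 0.01718 - 0.008034 = 0.009146 mol.
n(H2C2O4) = 0.009146 / 2 = 0.004573 mol.
mass = 0.004573 mol x 90.03 g/mol = 0.412 g.

0.412 g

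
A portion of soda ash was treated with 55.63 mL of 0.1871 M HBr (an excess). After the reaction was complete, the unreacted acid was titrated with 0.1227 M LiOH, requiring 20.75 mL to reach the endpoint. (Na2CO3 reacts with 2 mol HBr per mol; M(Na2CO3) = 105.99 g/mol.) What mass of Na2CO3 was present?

0.417 g

Total n(HBr) added = 0.1871 x 0.05563 = 0.01041 mol.
n(LiOH) used = 0.1227 x 0.02075 = 0.002546 mol, which equals the excess n(HBr).
So n(HBr) consumed by the sample = 0.01041 - 0.002546 = 0.007862 mol.
n(Na2CO3) = 0.007862 / 2 = 0.003931 mol.
mass = 0.003931 mol x 105.99 g/mol = 0.417 g.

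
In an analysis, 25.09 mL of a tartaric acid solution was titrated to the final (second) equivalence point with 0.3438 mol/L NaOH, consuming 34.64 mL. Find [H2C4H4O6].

0.237 M

n(NaOH) = 0.3438 x 0.03464 = 0.01191 mol.
At the final (second) equivalence point, 2 mol OH^- react per mol H2C4H4O6, so n(H2C4H4O6) = 0.01191 / 2 = 0.005955 mol.
[H2C4H4O6] = 0.005955 / 0.02509 L = 0.237 M.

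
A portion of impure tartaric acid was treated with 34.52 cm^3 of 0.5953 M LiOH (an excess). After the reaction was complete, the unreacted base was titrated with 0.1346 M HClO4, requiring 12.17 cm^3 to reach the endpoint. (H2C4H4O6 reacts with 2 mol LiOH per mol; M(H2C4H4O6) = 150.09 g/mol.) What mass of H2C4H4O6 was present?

Total n(LiOH) added = 0.5953 x 0.03452 = 0.02055 mol.
n(HClO4) used = 0.1346 x 0.01217 = 0.001638 mol, which equals the excess n(LiOH).
So n(LiOH) consumed by the sample = 0.02055 - 0.001638 = 0.01891 mol.
n(H2C4H4O6) = 0.01891 / 2 = 0.009456 mol.
mass = 0.009456 mol x 150.09 g/mol = 1.42 g.

1.42 g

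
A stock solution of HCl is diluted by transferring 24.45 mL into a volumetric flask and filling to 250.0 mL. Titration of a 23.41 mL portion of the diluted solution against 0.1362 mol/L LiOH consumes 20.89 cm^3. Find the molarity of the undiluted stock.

1.24 M

n(LiOH) = 0.1362 x 0.02089 = 0.002845 mol.
n(HCl) in the aliquot = 0.002845 mol.
[diluted HCl] = 0.002845 / 0.02341 = 0.1215 M.
Dilution factor = 250.0/24.45 = 10.22, so [stock] = 0.1215 x 10.22 = 1.24 M.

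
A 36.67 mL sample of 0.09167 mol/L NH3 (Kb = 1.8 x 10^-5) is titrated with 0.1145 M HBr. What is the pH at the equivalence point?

n(NH3) = 0.09167 x 0.03667 = 0.003362 mol; V(HBr) at equivalence = 0.003362/0.1145 = 0.02936 L.
At equivalence the base is fully converted to NH4+; total volume = 0.06603 L, so [NH4+] = 0.003362/0.06603 = 0.05091 M.
Ka(NH4+) = Kw/Kb = 1.0e-14 / 1.8 x 10^-5 = 5.56e-10.
[H^+] = sqrt(Ka x [NH4+]) = sqrt(5.56e-10 x 0.05091) = 5.32e-6 M.
pH = -log(5.32e-6) = 5.27.

5.27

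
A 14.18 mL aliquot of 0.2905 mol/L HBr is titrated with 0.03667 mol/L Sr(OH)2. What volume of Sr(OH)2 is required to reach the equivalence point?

56.2 mL

n(HBr) = 0.2905 mol/L x 0.01418 L = 0.004119 mol.
The neutralisation is 2 HBr : 1 Sr(OH)2, so n(Sr(OH)2) = 0.004119 x 1/2 = 0.002060 mol.
V(Sr(OH)2) = 0.002060 / 0.03667 = 0.05617 L = 56.2 mL.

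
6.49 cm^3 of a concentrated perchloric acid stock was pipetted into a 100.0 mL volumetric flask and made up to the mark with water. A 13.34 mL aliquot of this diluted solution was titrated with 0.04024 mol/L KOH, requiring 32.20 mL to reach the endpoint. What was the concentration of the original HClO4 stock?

n(KOH) = 0.04024 x 0.03220 = 0.001296 mol.
n(HClO4) in the aliquot = 0.001296 mol.
[diluted HClO4] = 0.001296 / 0.01334 = 0.09713 M.
Dilution factor = 100.0/6.490 = 15.41, so [stock] = 0.09713 x 15.41 = 1.50 M.

1.50 M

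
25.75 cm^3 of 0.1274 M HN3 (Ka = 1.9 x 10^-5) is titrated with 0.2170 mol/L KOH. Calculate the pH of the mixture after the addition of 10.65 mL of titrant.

Initial n(HN3) = 0.1274 x 0.02575 = 0.003281 mol.
n(KOH) added = 0.2170 x 0.01065 = 0.002311 mol, converting that many moles of HN3 to N3-.
Remaining n(HN3) = 0.0009695 mol; n(N3-) = 0.002311 mol.
By Henderson-Hasselbalch, pH = pKa + log([A^-]/[HA]) = 4.72 + log(0.002311/0.0009695) = 4.72 + (+0.38) = 5.10.

5.10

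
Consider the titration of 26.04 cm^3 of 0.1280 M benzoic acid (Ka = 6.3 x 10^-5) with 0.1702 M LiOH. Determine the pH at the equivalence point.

n(C6H5COOH) = 0.1280 x 0.02604 = 0.003333 mol; V(LiOH) at equivalence = 0.003333/0.1702 = 0.01958 L.
At equivalence all the acid is converted to C6H5COO-; total volume = 0.02604 + 0.01958 = 0.04562 L, so [C6H5COO-] = 0.003333/0.04562 = 0.07306 M.
Kb = Kw/Ka = 1.0e-14 / 6.3 x 10^-5 = 1.59e-10.
[OH^-] = sqrt(Kb x [C6H5COO-]) = sqrt(1.59e-10 x 0.07306) = 3.41e-6 M.
pOH = 5.47, so pH = 14.00 - 5.47 = 8.53.

8.53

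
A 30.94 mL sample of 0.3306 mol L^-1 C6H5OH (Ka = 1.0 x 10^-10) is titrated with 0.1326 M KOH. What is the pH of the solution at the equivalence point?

n(C6H5OH) = 0.3306 x 0.03094 = 0.01023 mol; V(KOH) at equivalence = 0.01023/0.1326 = 0.07714 L.
At equivalence all the acid is converted to C6H5O-; total volume = 0.03094 + 0.07714 = 0.1081 L, so [C6H5O-] = 0.01023/0.1081 = 0.09464 M.
Kb = Kw/Ka = 1.0e-14 / 1.0 x 10^-10 = 0.000100.
[OH^-] = sqrt(Kb x [C6H5O-]) = sqrt(0.000100 x 0.09464) = 0.00308 M.
pOH = 2.51, so pH = 14.00 - 2.51 = 11.49.

11.49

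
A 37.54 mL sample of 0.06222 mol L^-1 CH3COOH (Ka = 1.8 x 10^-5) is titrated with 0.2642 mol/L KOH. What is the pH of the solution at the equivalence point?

8.72

n(CH3COOH) = 0.06222 x 0.03754 = 0.002336 mol; V(KOH) at equivalence = 0.002336/0.2642 = 0.008841 L.
At equivalence all the acid is converted to CH3COO-; total volume = 0.03754 + 0.008841 = 0.04638 L, so [CH3COO-] = 0.002336/0.04638 = 0.05036 M.
Kb = Kw/Ka = 1.0e-14 / 1.8 x 10^-5 = 5.56e-10.
[OH^-] = sqrt(Kb x [CH3COO-]) = sqrt(5.56e-10 x 0.05036) = 5.29e-6 M.
pOH = 5.28, so pH = 14.00 - 5.28 = 8.72.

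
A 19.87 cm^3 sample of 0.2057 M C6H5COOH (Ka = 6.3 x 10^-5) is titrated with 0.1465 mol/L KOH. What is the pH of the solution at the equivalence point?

8.57

n(C6H5COOH) = 0.2057 x 0.01987 = 0.004087 mol; V(KOH) at equivalence = 0.004087/0.1465 = 0.02790 L.
At equivalence all the acid is converted to C6H5COO-; total volume = 0.01987 + 0.02790 = 0.04777 L, so [C6H5COO-] = 0.004087/0.04777 = 0.08556 M.
Kb = Kw/Ka = 1.0e-14 / 6.3 x 10^-5 = 1.59e-10.
[OH^-] = sqrt(Kb x [C6H5COO-]) = sqrt(1.59e-10 x 0.08556) = 3.69e-6 M.
pOH = 5.43, so pH = 14.00 - 5.43 = 8.57.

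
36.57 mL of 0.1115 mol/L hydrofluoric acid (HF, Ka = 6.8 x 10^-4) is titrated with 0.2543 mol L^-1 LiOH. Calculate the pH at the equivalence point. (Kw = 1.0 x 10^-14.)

8.03

n(HF) = 0.1115 x 0.03657 = 0.004078 mol; V(LiOH) at equivalence = 0.004078/0.2543 = 0.01603 L.
At equivalence all the acid is converted to F-; total volume = 0.03657 + 0.01603 = 0.05260 L, so [F-] = 0.004078/0.05260 = 0.07751 M.
Kb = Kw/Ka = 1.0e-14 / 6.8 x 10^-4 = 1.47e-11.
[OH^-] = sqrt(Kb x [F-]) = sqrt(1.47e-11 x 0.07751) = 1.07e-6 M.
pOH = 5.97, so pH = 14.00 - 5.97 = 8.03.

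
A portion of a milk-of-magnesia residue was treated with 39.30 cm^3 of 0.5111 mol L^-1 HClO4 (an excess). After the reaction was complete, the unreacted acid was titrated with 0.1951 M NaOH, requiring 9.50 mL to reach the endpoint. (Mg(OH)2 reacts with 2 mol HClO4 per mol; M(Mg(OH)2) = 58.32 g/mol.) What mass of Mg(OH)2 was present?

0.532 g

Total n(HClO4) added = 0.5111 x 0.03930 = 0.02009 mol.
n(NaOH) used = 0.1951 x 0.009500 = 0.001853 mol, which equals the excess n(HClO4).
So n(HClO4) consumed by the sample = 0.02009 - 0.001853 = 0.01823 mol.
n(Mg(OH)2) = 0.01823 / 2 = 0.009116 mol.
mass = 0.009116 mol x 58.32 g/mol = 0.532 g.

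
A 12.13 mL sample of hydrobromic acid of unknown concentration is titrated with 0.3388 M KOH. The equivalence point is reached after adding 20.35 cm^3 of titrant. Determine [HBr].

n(KOH) delivered = 0.3388 x 0.02035 = 0.006895 mol.
For a 1:1 reaction, n(HBr) = 0.006895 mol.
[HBr] = 0.006895 mol / 0.01213 L = 0.568 M.

0.568 M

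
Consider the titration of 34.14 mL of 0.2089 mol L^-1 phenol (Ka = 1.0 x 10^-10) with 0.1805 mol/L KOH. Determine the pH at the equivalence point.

n(C6H5OH) = 0.2089 x 0.03414 = 0.007132 mol; V(KOH) at equivalence = 0.007132/0.1805 = 0.03951 L.
At equivalence all the acid is converted to C6H5O-; total volume = 0.03414 + 0.03951 = 0.07365 L, so [C6H5O-] = 0.007132/0.07365 = 0.09683 M.
Kb = Kw/Ka = 1.0e-14 / 1.0 x 10^-10 = 0.000100.
[OH^-] = sqrt(Kb x [C6H5O-]) = sqrt(0.000100 x 0.09683) = 0.00311 M.
pOH = 2.51, so pH = 14.00 - 2.51 = 11.49.

11.49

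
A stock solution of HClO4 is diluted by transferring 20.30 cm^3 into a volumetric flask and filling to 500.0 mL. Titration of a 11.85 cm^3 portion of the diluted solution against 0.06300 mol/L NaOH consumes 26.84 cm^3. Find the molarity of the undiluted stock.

n(NaOH) = 0.06300 x 0.02684 = 0.001691 mol.
n(HClO4) in the aliquot = 0.001691 mol.
[diluted HClO4] = 0.001691 / 0.01185 = 0.1427 M.
Dilution factor = 500.0/20.30 = 24.63, so [stock] = 0.1427 x 24.63 = 3.51 M.

3.51 M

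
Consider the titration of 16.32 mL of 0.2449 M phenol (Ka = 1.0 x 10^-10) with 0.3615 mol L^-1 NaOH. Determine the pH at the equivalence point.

11.58

n(C6H5OH) = 0.2449 x 0.01632 = 0.003997 mol; V(NaOH) at equivalence = 0.003997/0.3615 = 0.01106 L.
At equivalence all the acid is converted to C6H5O-; total volume = 0.01632 + 0.01106 = 0.02738 L, so [C6H5O-] = 0.003997/0.02738 = 0.1460 M.
Kb = Kw/Ka = 1.0e-14 / 1.0 x 10^-10 = 0.000100.
[OH^-] = sqrt(Kb x [C6H5O-]) = sqrt(0.000100 x 0.1460) = 0.00382 M.
pOH = 2.42, so pH = 14.00 - 2.42 = 11.58.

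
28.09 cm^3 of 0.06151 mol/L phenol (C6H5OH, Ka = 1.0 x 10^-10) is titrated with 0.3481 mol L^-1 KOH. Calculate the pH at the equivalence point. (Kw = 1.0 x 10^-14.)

n(C6H5OH) = 0.06151 x 0.02809 = 0.001728 mol; V(KOH) at equivalence = 0.001728/0.3481 = 0.004964 L.
At equivalence all the acid is converted to C6H5O-; total volume = 0.02809 + 0.004964 = 0.03305 L, so [C6H5O-] = 0.001728/0.03305 = 0.05227 M.
Kb = Kw/Ka = 1.0e-14 / 1.0 x 10^-10 = 0.000100.
[OH^-] = sqrt(Kb x [C6H5O-]) = sqrt(0.000100 x 0.05227) = 0.00229 M.
pOH = 2.64, so pH = 14.00 - 2.64 = 11.36.

11.36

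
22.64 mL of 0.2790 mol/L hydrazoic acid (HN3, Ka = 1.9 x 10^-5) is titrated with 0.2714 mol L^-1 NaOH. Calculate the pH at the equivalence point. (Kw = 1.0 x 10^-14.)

8.93

n(HN3) = 0.2790 x 0.02264 = 0.006317 mol; V(NaOH) at equivalence = 0.006317/0.2714 = 0.02327 L.
At equivalence all the acid is converted to N3-; total volume = 0.02264 + 0.02327 = 0.04591 L, so [N3-] = 0.006317/0.04591 = 0.1376 M.
Kb = Kw/Ka = 1.0e-14 / 1.9 x 10^-5 = 5.26e-10.
[OH^-] = sqrt(Kb x [N3-]) = sqrt(5.26e-10 x 0.1376) = 8.51e-6 M.
pOH = 5.07, so pH = 14.00 - 5.07 = 8.93.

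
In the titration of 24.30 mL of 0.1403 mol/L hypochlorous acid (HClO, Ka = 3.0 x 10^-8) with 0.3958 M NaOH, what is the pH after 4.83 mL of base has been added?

Initial n(HClO) = 0.1403 x 0.02430 = 0.003409 mol.
n(NaOH) added = 0.3958 x 0.004830 = 0.001912 mol, converting that many moles of HClO to ClO-.
Remaining n(HClO) = 0.001498 mol; n(ClO-) = 0.001912 mol.
By Henderson-Hasselbalch, pH = pKa + log([A^-]/[HA]) = 7.52 + log(0.001912/0.001498) = 7.52 + (+0.11) = 7.63.

7.63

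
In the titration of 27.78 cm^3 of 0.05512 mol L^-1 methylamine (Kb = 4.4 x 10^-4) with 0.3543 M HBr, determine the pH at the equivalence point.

5.98

n(CH3NH2) = 0.05512 x 0.02778 = 0.001531 mol; V(HBr) at equivalence = 0.001531/0.3543 = 0.004322 L.
At equivalence the base is fully converted to CH3NH3+; total volume = 0.03210 L, so [CH3NH3+] = 0.001531/0.03210 = 0.04770 M.
Ka(CH3NH3+) = Kw/Kb = 1.0e-14 / 4.4 x 10^-4 = 2.27e-11.
[H^+] = sqrt(Ka x [CH3NH3+]) = sqrt(2.27e-11 x 0.04770) = 1.04e-6 M.
pH = -log(1.04e-6) = 5.98.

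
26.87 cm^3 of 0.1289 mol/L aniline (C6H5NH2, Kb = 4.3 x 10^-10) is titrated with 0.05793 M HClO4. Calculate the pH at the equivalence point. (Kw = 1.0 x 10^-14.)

n(C6H5NH2) = 0.1289 x 0.02687 = 0.003464 mol; V(HClO4) at equivalence = 0.003464/0.05793 = 0.05979 L.
At equivalence the base is fully converted to C6H5NH3+; total volume = 0.08666 L, so [C6H5NH3+] = 0.003464/0.08666 = 0.03997 M.
Ka(C6H5NH3+) = Kw/Kb = 1.0e-14 / 4.3 x 10^-10 = 2.33e-5.
[H^+] = sqrt(Ka x [C6H5NH3+]) = sqrt(2.33e-5 x 0.03997) = 0.000964 M.
pH = -log(0.000964) = 3.02.

3.02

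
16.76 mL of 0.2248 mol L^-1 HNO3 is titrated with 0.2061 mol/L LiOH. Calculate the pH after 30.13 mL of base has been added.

n(acid) = 0.2248 x 0.01676 = 0.003768 mol; n(LiOH) added = 0.2061 x 0.03013 = 0.006210 mol.
Base is in excess by 0.006210 - 0.003768 = 0.002442 mol in a total volume of 0.04689 L.
[OH^-] = 0.002442/0.04689 = 0.05208 M, so pOH = 1.28 and pH = 14.00 - 1.28 = 12.72.

12.72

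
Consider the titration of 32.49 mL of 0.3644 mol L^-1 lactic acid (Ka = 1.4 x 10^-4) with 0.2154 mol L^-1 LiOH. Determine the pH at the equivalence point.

n(HC3H5O3) = 0.3644 x 0.03249 = 0.01184 mol; V(LiOH) at equivalence = 0.01184/0.2154 = 0.05496 L.
At equivalence all the acid is converted to C3H5O3-; total volume = 0.03249 + 0.05496 = 0.08745 L, so [C3H5O3-] = 0.01184/0.08745 = 0.1354 M.
Kb = Kw/Ka = 1.0e-14 / 1.4 x 10^-4 = 7.14e-11.
[OH^-] = sqrt(Kb x [C3H5O3-]) = sqrt(7.14e-11 x 0.1354) = 3.11e-6 M.
pOH = 5.51, so pH = 14.00 - 5.51 = 8.49.

8.49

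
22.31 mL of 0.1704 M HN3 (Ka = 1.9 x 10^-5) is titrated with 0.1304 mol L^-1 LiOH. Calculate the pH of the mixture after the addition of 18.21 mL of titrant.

Initial n(HN3) = 0.1704 x 0.02231 = 0.003802 mol.
n(LiOH) added = 0.1304 x 0.01821 = 0.002375 mol, converting that many moles of HN3 to N3-.
Remaining n(HN3) = 0.001427 mol; n(N3-) = 0.002375 mol.
By Henderson-Hasselbalch, pH = pKa + log([A^-]/[HA]) = 4.72 + log(0.002375/0.001427) = 4.72 + (+0.22) = 4.94.

4.94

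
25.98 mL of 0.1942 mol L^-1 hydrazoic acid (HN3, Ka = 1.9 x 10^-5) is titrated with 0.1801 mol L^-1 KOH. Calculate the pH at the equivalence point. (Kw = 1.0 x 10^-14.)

n(HN3) = 0.1942 x 0.02598 = 0.005045 mol; V(KOH) at equivalence = 0.005045/0.1801 = 0.02801 L.
At equivalence all the acid is converted to N3-; total volume = 0.02598 + 0.02801 = 0.05399 L, so [N3-] = 0.005045/0.05399 = 0.09344 M.
Kb = Kw/Ka = 1.0e-14 / 1.9 x 10^-5 = 5.26e-10.
[OH^-] = sqrt(Kb x [N3-]) = sqrt(5.26e-10 x 0.09344) = 7.01e-6 M.
pOH = 5.15, so pH = 14.00 - 5.15 = 8.85.

8.85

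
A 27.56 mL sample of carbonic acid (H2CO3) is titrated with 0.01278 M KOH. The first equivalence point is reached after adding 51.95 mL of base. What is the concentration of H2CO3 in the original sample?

n(KOH) = 0.01278 x 0.05195 = 0.0006639 mol.
At the first equivalence point, 1 mol OH^- react per mol H2CO3, so n(H2CO3) = 0.0006639 / 1 = 0.0006639 mol.
[H2CO3] = 0.0006639 / 0.02756 L = 0.0241 M.

0.0241 M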